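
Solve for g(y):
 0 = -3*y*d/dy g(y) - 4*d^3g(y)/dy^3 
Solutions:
 g(y) = C1 + Integral(C2*airyai(-6^(1/3)*y/2) + C3*airybi(-6^(1/3)*y/2), y)


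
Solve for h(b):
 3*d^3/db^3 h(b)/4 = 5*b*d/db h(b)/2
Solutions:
 h(b) = C1 + Integral(C2*airyai(10^(1/3)*3^(2/3)*b/3) + C3*airybi(10^(1/3)*3^(2/3)*b/3), b)


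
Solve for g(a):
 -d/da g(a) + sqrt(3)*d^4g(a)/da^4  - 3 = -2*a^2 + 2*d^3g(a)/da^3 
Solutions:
 g(a) = C1 + C2*exp(a*(-12^(1/3)*(9*sqrt(339) + 97*sqrt(3))^(1/3) - 8*18^(1/3)/(9*sqrt(339) + 97*sqrt(3))^(1/3) + 8*sqrt(3))/36)*sin(2^(1/3)*3^(1/6)*a*(-2^(1/3)*3^(2/3)*(9*sqrt(339) + 97*sqrt(3))^(1/3) + 24/(9*sqrt(339) + 97*sqrt(3))^(1/3))/36) + C3*exp(a*(-12^(1/3)*(9*sqrt(339) + 97*sqrt(3))^(1/3) - 8*18^(1/3)/(9*sqrt(339) + 97*sqrt(3))^(1/3) + 8*sqrt(3))/36)*cos(2^(1/3)*3^(1/6)*a*(-2^(1/3)*3^(2/3)*(9*sqrt(339) + 97*sqrt(3))^(1/3) + 24/(9*sqrt(339) + 97*sqrt(3))^(1/3))/36) + C4*exp(a*(8*18^(1/3)/(9*sqrt(339) + 97*sqrt(3))^(1/3) + 4*sqrt(3) + 12^(1/3)*(9*sqrt(339) + 97*sqrt(3))^(1/3))/18) + 2*a^3/3 - 11*a


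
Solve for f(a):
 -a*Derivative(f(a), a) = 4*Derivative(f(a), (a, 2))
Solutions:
 f(a) = C1 + C2*erf(sqrt(2)*a/4)


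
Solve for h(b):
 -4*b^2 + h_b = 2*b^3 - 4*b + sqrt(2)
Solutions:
 h(b) = C1 + b^4/2 + 4*b^3/3 - 2*b^2 + sqrt(2)*b


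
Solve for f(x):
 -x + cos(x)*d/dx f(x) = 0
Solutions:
 f(x) = C1 + Integral(x/cos(x), x)


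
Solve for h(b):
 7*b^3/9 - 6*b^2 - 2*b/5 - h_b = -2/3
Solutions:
 h(b) = C1 + 7*b^4/36 - 2*b^3 - b^2/5 + 2*b/3


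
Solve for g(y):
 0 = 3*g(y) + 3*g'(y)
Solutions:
 g(y) = C1*exp(-y)


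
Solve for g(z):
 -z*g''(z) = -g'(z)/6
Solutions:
 g(z) = C1 + C2*z^(7/6)


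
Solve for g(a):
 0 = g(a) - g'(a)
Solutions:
 g(a) = C1*exp(a)


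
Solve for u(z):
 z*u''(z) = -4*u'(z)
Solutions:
 u(z) = C1 + C2/z^3


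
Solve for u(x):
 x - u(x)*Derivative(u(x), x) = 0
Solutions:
 u(x) = -sqrt(C1 + x^2)
 u(x) = sqrt(C1 + x^2)


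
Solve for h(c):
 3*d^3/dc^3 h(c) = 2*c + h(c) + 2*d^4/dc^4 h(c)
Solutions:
 h(c) = C1*exp(c*(-(3*sqrt(417) + 64)^(1/3) - 7/(3*sqrt(417) + 64)^(1/3) + 2)/12)*sin(sqrt(3)*c*(-(3*sqrt(417) + 64)^(1/3) + 7/(3*sqrt(417) + 64)^(1/3))/12) + C2*exp(c*(-(3*sqrt(417) + 64)^(1/3) - 7/(3*sqrt(417) + 64)^(1/3) + 2)/12)*cos(sqrt(3)*c*(-(3*sqrt(417) + 64)^(1/3) + 7/(3*sqrt(417) + 64)^(1/3))/12) + C3*exp(c) + C4*exp(c*(1 + 7/(3*sqrt(417) + 64)^(1/3) + (3*sqrt(417) + 64)^(1/3))/6) - 2*c


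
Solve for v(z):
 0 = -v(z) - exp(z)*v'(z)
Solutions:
 v(z) = C1*exp(exp(-z))


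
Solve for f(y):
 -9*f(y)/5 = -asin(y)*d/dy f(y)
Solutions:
 f(y) = C1*exp(9*Integral(1/asin(y), y)/5)


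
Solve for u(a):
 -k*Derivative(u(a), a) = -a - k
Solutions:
 u(a) = C1 + a^2/(2*k) + a


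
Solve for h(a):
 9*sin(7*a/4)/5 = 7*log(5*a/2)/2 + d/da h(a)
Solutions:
 h(a) = C1 - 7*a*log(a)/2 - 4*a*log(5) + a*log(10)/2 + 3*a*log(2) + 7*a/2 - 36*cos(7*a/4)/35


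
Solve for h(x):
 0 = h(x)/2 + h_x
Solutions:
 h(x) = C1*exp(-x/2)


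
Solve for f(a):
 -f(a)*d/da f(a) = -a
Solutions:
 f(a) = -sqrt(C1 + a^2)
 f(a) = sqrt(C1 + a^2)


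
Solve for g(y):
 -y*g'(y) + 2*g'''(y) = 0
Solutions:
 g(y) = C1 + Integral(C2*airyai(2^(2/3)*y/2) + C3*airybi(2^(2/3)*y/2), y)


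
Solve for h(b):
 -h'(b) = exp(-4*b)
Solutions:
 h(b) = C1 + exp(-4*b)/4


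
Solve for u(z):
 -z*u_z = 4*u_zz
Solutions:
 u(z) = C1 + C2*erf(sqrt(2)*z/4)


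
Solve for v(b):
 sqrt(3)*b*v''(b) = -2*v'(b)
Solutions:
 v(b) = C1 + C2*b^(1 - 2*sqrt(3)/3)


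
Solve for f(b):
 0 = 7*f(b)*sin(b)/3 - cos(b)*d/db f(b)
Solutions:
 f(b) = C1/cos(b)^(7/3)


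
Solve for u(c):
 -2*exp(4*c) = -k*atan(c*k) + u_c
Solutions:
 u(c) = C1 + k*Piecewise((c*atan(c*k) - log(c^2*k^2 + 1)/(2*k), Ne(k, 0)), (0, True)) - exp(4*c)/2


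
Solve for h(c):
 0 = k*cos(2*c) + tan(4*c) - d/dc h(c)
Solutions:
 h(c) = C1 + k*sin(2*c)/2 - log(cos(4*c))/4


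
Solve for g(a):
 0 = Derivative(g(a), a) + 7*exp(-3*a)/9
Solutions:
 g(a) = C1 + 7*exp(-3*a)/27


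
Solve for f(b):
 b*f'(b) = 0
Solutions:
 f(b) = C1


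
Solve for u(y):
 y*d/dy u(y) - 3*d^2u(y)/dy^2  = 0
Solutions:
 u(y) = C1 + C2*erfi(sqrt(6)*y/6)


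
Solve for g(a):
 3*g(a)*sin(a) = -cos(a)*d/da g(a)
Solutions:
 g(a) = C1*cos(a)^3


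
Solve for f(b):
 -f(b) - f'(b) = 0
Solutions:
 f(b) = C1*exp(-b)


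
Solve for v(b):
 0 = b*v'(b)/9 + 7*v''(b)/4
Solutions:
 v(b) = C1 + C2*erf(sqrt(14)*b/21)


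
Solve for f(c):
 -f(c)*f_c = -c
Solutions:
 f(c) = -sqrt(C1 + c^2)
 f(c) = sqrt(C1 + c^2)


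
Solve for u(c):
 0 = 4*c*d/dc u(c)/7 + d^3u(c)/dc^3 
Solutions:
 u(c) = C1 + Integral(C2*airyai(-14^(2/3)*c/7) + C3*airybi(-14^(2/3)*c/7), c)


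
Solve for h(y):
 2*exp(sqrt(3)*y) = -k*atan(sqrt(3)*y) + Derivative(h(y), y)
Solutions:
 h(y) = C1 + k*(y*atan(sqrt(3)*y) - sqrt(3)*log(3*y^2 + 1)/6) + 2*sqrt(3)*exp(sqrt(3)*y)/3


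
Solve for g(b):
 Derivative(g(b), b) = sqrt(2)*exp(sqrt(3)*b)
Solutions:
 g(b) = C1 + sqrt(6)*exp(sqrt(3)*b)/3


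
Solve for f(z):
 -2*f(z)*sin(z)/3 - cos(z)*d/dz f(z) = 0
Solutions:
 f(z) = C1*cos(z)^(2/3)


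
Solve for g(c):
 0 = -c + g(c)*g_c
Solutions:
 g(c) = -sqrt(C1 + c^2)
 g(c) = sqrt(C1 + c^2)


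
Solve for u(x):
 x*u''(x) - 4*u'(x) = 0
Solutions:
 u(x) = C1 + C2*x^5


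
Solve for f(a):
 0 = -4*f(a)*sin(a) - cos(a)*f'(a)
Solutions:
 f(a) = C1*cos(a)^4


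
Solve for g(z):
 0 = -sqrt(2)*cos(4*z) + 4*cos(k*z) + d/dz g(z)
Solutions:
 g(z) = C1 + sqrt(2)*sin(4*z)/4 - 4*sin(k*z)/k


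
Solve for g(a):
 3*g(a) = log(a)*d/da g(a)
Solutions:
 g(a) = C1*exp(3*li(a))


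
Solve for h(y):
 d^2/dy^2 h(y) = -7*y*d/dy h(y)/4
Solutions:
 h(y) = C1 + C2*erf(sqrt(14)*y/4)


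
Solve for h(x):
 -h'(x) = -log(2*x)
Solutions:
 h(x) = C1 + x*log(x) - x + x*log(2)


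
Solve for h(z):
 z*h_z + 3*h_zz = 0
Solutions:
 h(z) = C1 + C2*erf(sqrt(6)*z/6)


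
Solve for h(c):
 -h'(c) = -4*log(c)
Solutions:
 h(c) = C1 + 4*c*log(c) - 4*c


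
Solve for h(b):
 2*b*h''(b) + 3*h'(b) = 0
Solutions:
 h(b) = C1 + C2/sqrt(b)


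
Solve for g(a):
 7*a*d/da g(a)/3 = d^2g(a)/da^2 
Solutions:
 g(a) = C1 + C2*erfi(sqrt(42)*a/6)


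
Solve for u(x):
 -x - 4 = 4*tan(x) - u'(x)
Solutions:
 u(x) = C1 + x^2/2 + 4*x - 4*log(cos(x))


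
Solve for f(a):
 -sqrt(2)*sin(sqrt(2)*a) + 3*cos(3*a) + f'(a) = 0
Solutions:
 f(a) = C1 - sin(3*a) - cos(sqrt(2)*a)


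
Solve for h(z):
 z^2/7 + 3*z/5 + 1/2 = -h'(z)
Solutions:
 h(z) = C1 - z^3/21 - 3*z^2/10 - z/2


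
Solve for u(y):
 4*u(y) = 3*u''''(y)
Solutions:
 u(y) = C1*exp(-sqrt(2)*3^(3/4)*y/3) + C2*exp(sqrt(2)*3^(3/4)*y/3) + C3*sin(sqrt(2)*3^(3/4)*y/3) + C4*cos(sqrt(2)*3^(3/4)*y/3)


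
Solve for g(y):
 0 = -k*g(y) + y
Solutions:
 g(y) = y/k


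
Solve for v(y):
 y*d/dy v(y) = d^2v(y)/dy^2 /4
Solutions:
 v(y) = C1 + C2*erfi(sqrt(2)*y)


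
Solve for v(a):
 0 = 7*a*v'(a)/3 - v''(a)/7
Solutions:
 v(a) = C1 + C2*erfi(7*sqrt(6)*a/6)


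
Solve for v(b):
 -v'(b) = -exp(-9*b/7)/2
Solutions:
 v(b) = C1 - 7*exp(-9*b/7)/18


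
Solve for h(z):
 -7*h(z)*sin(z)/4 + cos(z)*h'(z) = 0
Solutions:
 h(z) = C1/cos(z)^(7/4)


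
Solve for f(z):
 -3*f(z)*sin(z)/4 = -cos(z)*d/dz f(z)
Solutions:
 f(z) = C1/cos(z)^(3/4)


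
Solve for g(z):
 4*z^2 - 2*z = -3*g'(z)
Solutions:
 g(z) = C1 - 4*z^3/9 + z^2/3


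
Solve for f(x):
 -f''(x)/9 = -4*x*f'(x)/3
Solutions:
 f(x) = C1 + C2*erfi(sqrt(6)*x)


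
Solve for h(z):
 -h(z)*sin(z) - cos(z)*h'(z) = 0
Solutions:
 h(z) = C1*cos(z)


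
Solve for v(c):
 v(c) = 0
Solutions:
 v(c) = 0


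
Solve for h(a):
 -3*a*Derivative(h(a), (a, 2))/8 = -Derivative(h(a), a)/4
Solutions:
 h(a) = C1 + C2*a^(5/3)


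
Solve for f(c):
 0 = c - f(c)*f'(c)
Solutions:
 f(c) = -sqrt(C1 + c^2)
 f(c) = sqrt(C1 + c^2)


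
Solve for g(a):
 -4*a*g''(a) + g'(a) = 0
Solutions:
 g(a) = C1 + C2*a^(5/4)


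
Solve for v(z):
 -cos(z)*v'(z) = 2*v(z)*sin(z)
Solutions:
 v(z) = C1*cos(z)^2


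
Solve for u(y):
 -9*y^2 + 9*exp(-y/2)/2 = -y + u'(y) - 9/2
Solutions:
 u(y) = C1 - 3*y^3 + y^2/2 + 9*y/2 - 9*exp(-y/2)


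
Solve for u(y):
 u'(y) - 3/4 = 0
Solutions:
 u(y) = C1 + 3*y/4


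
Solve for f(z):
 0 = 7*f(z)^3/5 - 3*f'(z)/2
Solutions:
 f(z) = -sqrt(30)*sqrt(-1/(C1 + 14*z))/2
 f(z) = sqrt(30)*sqrt(-1/(C1 + 14*z))/2


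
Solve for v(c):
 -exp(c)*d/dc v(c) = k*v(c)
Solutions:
 v(c) = C1*exp(k*exp(-c))


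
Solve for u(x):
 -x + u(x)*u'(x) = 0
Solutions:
 u(x) = -sqrt(C1 + x^2)
 u(x) = sqrt(C1 + x^2)


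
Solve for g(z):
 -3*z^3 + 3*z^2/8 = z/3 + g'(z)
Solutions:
 g(z) = C1 - 3*z^4/4 + z^3/8 - z^2/6


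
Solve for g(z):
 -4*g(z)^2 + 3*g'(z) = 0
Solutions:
 g(z) = -3/(C1 + 4*z)


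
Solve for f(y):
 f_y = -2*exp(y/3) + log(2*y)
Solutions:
 f(y) = C1 + y*log(y) + y*(-1 + log(2)) - 6*exp(y/3)


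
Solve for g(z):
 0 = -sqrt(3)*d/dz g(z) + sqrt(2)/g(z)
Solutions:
 g(z) = -sqrt(C1 + 6*sqrt(6)*z)/3
 g(z) = sqrt(C1 + 6*sqrt(6)*z)/3


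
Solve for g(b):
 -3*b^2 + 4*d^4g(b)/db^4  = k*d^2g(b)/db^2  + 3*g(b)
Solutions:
 g(b) = C1*exp(-sqrt(2)*b*sqrt(k - sqrt(k^2 + 48))/4) + C2*exp(sqrt(2)*b*sqrt(k - sqrt(k^2 + 48))/4) + C3*exp(-sqrt(2)*b*sqrt(k + sqrt(k^2 + 48))/4) + C4*exp(sqrt(2)*b*sqrt(k + sqrt(k^2 + 48))/4) - b^2 + 2*k/3


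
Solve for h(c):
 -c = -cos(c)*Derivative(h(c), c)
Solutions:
 h(c) = C1 + Integral(c/cos(c), c)


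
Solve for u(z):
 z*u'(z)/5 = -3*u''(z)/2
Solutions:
 u(z) = C1 + C2*erf(sqrt(15)*z/15)


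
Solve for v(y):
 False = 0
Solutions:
 v(y) = C1 + 9*y*asin(8*y/7) + zoo*y + 9*sqrt(49 - 64*y^2)/8


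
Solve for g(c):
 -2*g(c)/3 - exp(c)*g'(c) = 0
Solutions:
 g(c) = C1*exp(2*exp(-c)/3)


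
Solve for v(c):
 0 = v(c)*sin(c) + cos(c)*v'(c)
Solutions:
 v(c) = C1*cos(c)


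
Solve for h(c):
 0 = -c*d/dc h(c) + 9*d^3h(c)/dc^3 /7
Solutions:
 h(c) = C1 + Integral(C2*airyai(21^(1/3)*c/3) + C3*airybi(21^(1/3)*c/3), c)


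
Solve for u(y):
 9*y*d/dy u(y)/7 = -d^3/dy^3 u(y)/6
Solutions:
 u(y) = C1 + Integral(C2*airyai(-3*2^(1/3)*7^(2/3)*y/7) + C3*airybi(-3*2^(1/3)*7^(2/3)*y/7), y)


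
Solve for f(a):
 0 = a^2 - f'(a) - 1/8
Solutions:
 f(a) = C1 + a^3/3 - a/8


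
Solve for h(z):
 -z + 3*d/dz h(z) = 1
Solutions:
 h(z) = C1 + z^2/6 + z/3


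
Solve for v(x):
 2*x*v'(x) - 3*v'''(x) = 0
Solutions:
 v(x) = C1 + Integral(C2*airyai(2^(1/3)*3^(2/3)*x/3) + C3*airybi(2^(1/3)*3^(2/3)*x/3), x)


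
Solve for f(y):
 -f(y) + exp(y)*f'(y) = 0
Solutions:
 f(y) = C1*exp(-exp(-y))


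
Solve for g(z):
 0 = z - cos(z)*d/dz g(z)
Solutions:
 g(z) = C1 + Integral(z/cos(z), z)


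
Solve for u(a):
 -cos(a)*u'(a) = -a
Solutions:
 u(a) = C1 + Integral(a/cos(a), a)


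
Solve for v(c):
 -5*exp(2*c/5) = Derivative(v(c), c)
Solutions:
 v(c) = C1 - 25*exp(2*c/5)/2


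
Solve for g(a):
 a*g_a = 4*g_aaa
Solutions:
 g(a) = C1 + Integral(C2*airyai(2^(1/3)*a/2) + C3*airybi(2^(1/3)*a/2), a)


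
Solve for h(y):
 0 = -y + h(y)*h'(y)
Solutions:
 h(y) = -sqrt(C1 + y^2)
 h(y) = sqrt(C1 + y^2)


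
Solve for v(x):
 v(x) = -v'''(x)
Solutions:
 v(x) = C3*exp(-x) + (C1*sin(sqrt(3)*x/2) + C2*cos(sqrt(3)*x/2))*exp(x/2)


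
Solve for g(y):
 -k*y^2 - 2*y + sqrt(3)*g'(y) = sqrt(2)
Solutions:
 g(y) = C1 + sqrt(3)*k*y^3/9 + sqrt(3)*y^2/3 + sqrt(6)*y/3


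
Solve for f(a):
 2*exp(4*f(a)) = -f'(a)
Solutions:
 f(a) = log(-I*(1/(C1 + 8*a))^(1/4))
 f(a) = log(I*(1/(C1 + 8*a))^(1/4))
 f(a) = log(-(1/(C1 + 8*a))^(1/4))
 f(a) = log(1/(C1 + 8*a))/4


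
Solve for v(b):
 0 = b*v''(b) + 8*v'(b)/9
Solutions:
 v(b) = C1 + C2*b^(1/9)


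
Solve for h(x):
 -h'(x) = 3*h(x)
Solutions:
 h(x) = C1*exp(-3*x)


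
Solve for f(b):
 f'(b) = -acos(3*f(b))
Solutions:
 Integral(1/acos(3*_y), (_y, f(b))) = C1 - b


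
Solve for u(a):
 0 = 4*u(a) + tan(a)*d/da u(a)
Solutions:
 u(a) = C1/sin(a)^4


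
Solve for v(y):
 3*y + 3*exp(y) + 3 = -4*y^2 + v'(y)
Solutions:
 v(y) = C1 + 4*y^3/3 + 3*y^2/2 + 3*y + 3*exp(y)


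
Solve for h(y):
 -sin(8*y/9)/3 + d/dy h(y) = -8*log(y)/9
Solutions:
 h(y) = C1 - 8*y*log(y)/9 + 8*y/9 - 3*cos(8*y/9)/8


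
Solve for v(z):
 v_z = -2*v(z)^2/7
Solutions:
 v(z) = 7/(C1 + 2*z)


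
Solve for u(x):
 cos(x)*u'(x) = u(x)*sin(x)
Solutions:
 u(x) = C1/cos(x)


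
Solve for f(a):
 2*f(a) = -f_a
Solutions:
 f(a) = C1*exp(-2*a)


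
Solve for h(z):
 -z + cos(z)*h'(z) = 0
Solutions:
 h(z) = C1 + Integral(z/cos(z), z)


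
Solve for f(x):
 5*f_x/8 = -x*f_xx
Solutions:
 f(x) = C1 + C2*x^(3/8)


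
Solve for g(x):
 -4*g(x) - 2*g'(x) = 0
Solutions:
 g(x) = C1*exp(-2*x)


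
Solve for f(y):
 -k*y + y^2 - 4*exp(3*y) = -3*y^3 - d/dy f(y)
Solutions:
 f(y) = C1 + k*y^2/2 - 3*y^4/4 - y^3/3 + 4*exp(3*y)/3


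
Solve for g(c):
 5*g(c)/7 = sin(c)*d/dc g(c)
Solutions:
 g(c) = C1*(cos(c) - 1)^(5/14)/(cos(c) + 1)^(5/14)


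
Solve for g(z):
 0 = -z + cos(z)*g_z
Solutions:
 g(z) = C1 + Integral(z/cos(z), z)


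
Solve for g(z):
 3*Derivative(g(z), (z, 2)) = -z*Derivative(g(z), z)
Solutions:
 g(z) = C1 + C2*erf(sqrt(6)*z/6)


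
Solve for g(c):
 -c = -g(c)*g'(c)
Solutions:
 g(c) = -sqrt(C1 + c^2)
 g(c) = sqrt(C1 + c^2)


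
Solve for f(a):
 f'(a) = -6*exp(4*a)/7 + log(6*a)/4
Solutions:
 f(a) = C1 + a*log(a)/4 + a*(-1 + log(6))/4 - 3*exp(4*a)/14


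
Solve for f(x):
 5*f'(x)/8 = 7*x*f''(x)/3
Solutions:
 f(x) = C1 + C2*x^(71/56)


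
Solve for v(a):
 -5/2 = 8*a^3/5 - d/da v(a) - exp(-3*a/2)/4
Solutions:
 v(a) = C1 + 2*a^4/5 + 5*a/2 + exp(-3*a/2)/6


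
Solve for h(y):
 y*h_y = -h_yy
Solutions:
 h(y) = C1 + C2*erf(sqrt(2)*y/2)


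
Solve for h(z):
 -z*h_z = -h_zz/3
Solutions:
 h(z) = C1 + C2*erfi(sqrt(6)*z/2)


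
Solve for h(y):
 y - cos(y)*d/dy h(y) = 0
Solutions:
 h(y) = C1 + Integral(y/cos(y), y)


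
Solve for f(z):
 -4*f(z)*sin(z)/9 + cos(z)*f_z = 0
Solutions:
 f(z) = C1/cos(z)^(4/9)


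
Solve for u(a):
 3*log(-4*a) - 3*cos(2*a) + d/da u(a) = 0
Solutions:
 u(a) = C1 - 3*a*log(-a) - 6*a*log(2) + 3*a + 3*sin(2*a)/2


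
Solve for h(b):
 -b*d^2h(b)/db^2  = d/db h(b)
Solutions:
 h(b) = C1 + C2*log(b)


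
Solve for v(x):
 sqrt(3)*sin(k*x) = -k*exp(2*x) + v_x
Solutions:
 v(x) = C1 + k*exp(2*x)/2 - sqrt(3)*cos(k*x)/k


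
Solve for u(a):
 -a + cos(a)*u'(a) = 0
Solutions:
 u(a) = C1 + Integral(a/cos(a), a)


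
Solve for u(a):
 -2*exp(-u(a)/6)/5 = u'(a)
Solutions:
 u(a) = 6*log(C1 - a/15)


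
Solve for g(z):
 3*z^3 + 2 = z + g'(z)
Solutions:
 g(z) = C1 + 3*z^4/4 - z^2/2 + 2*z


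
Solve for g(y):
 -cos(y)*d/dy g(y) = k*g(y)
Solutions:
 g(y) = C1*exp(k*(log(sin(y) - 1) - log(sin(y) + 1))/2)


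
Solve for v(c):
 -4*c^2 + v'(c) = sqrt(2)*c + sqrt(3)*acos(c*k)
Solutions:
 v(c) = C1 + 4*c^3/3 + sqrt(2)*c^2/2 + sqrt(3)*Piecewise((c*acos(c*k) - sqrt(-c^2*k^2 + 1)/k, Ne(k, 0)), (pi*c/2, True))


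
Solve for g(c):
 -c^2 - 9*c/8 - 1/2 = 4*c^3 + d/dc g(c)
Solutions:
 g(c) = C1 - c^4 - c^3/3 - 9*c^2/16 - c/2


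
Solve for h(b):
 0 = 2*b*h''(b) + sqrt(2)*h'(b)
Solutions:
 h(b) = C1 + C2*b^(1 - sqrt(2)/2)


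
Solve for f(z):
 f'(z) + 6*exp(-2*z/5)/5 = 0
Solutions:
 f(z) = C1 + 3*exp(-2*z/5)


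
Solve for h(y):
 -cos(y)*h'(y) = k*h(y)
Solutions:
 h(y) = C1*exp(k*(log(sin(y) - 1) - log(sin(y) + 1))/2)


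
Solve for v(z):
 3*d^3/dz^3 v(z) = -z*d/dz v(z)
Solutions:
 v(z) = C1 + Integral(C2*airyai(-3^(2/3)*z/3) + C3*airybi(-3^(2/3)*z/3), z)


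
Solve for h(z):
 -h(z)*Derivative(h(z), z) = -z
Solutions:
 h(z) = -sqrt(C1 + z^2)
 h(z) = sqrt(C1 + z^2)


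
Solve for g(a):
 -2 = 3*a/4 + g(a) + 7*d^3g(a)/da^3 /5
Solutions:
 g(a) = C3*exp(-5^(1/3)*7^(2/3)*a/7) - 3*a/4 + (C1*sin(sqrt(3)*5^(1/3)*7^(2/3)*a/14) + C2*cos(sqrt(3)*5^(1/3)*7^(2/3)*a/14))*exp(5^(1/3)*7^(2/3)*a/14) - 2


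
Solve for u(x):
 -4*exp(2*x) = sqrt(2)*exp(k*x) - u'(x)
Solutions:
 u(x) = C1 + 2*exp(2*x) + sqrt(2)*exp(k*x)/k


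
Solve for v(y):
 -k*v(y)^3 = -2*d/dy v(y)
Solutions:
 v(y) = -sqrt(-1/(C1 + k*y))
 v(y) = sqrt(-1/(C1 + k*y))


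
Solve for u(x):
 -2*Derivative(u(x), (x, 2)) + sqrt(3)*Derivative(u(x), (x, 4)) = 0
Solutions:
 u(x) = C1 + C2*x + C3*exp(-sqrt(2)*3^(3/4)*x/3) + C4*exp(sqrt(2)*3^(3/4)*x/3)


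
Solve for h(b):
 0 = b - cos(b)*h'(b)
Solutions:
 h(b) = C1 + Integral(b/cos(b), b)


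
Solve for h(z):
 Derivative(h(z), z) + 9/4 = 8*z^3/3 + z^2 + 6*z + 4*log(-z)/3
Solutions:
 h(z) = C1 + 2*z^4/3 + z^3/3 + 3*z^2 + 4*z*log(-z)/3 - 43*z/12


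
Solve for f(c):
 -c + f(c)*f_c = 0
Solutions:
 f(c) = -sqrt(C1 + c^2)
 f(c) = sqrt(C1 + c^2)


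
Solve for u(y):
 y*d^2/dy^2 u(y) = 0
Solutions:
 u(y) = C1 + C2*y


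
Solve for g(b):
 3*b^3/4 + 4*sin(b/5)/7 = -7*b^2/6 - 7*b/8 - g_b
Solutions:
 g(b) = C1 - 3*b^4/16 - 7*b^3/18 - 7*b^2/16 + 20*cos(b/5)/7


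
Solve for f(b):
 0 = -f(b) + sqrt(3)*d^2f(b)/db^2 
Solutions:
 f(b) = C1*exp(-3^(3/4)*b/3) + C2*exp(3^(3/4)*b/3)


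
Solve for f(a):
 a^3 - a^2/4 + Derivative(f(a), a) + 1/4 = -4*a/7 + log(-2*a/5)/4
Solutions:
 f(a) = C1 - a^4/4 + a^3/12 - 2*a^2/7 + a*log(-a)/4 + a*(-2 - log(5) + log(2))/4


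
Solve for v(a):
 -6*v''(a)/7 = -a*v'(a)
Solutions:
 v(a) = C1 + C2*erfi(sqrt(21)*a/6)


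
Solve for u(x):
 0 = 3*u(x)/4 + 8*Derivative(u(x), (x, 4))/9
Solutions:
 u(x) = (C1*sin(2^(1/4)*3^(3/4)*x/4) + C2*cos(2^(1/4)*3^(3/4)*x/4))*exp(-2^(1/4)*3^(3/4)*x/4) + (C3*sin(2^(1/4)*3^(3/4)*x/4) + C4*cos(2^(1/4)*3^(3/4)*x/4))*exp(2^(1/4)*3^(3/4)*x/4)


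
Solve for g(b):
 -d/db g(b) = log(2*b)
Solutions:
 g(b) = C1 - b*log(b) - b*log(2) + b


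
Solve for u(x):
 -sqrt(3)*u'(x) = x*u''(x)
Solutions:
 u(x) = C1 + C2*x^(1 - sqrt(3))


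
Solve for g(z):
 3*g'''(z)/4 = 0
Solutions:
 g(z) = C1 + C2*z + C3*z^2


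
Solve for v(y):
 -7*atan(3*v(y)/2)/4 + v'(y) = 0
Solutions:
 Integral(1/atan(3*_y/2), (_y, v(y))) = C1 + 7*y/4


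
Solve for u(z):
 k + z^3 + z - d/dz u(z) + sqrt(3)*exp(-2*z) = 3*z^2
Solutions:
 u(z) = C1 + k*z + z^4/4 - z^3 + z^2/2 - sqrt(3)*exp(-2*z)/2


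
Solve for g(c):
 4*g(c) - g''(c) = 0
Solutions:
 g(c) = C1*exp(-2*c) + C2*exp(2*c)


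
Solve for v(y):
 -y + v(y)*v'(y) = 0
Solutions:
 v(y) = -sqrt(C1 + y^2)
 v(y) = sqrt(C1 + y^2)


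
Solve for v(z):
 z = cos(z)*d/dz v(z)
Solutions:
 v(z) = C1 + Integral(z/cos(z), z)


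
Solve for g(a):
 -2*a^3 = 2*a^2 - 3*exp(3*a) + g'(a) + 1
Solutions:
 g(a) = C1 - a^4/2 - 2*a^3/3 - a + exp(3*a)


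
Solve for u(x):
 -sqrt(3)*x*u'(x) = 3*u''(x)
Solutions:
 u(x) = C1 + C2*erf(sqrt(2)*3^(3/4)*x/6)


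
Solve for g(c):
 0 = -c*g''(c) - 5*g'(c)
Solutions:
 g(c) = C1 + C2/c^4


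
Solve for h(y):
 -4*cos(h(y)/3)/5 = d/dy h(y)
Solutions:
 4*y/5 - 3*log(sin(h(y)/3) - 1)/2 + 3*log(sin(h(y)/3) + 1)/2 = C1


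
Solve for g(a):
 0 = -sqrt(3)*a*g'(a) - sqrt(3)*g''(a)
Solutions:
 g(a) = C1 + C2*erf(sqrt(2)*a/2)


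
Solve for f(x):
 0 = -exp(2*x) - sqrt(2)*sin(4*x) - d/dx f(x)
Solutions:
 f(x) = C1 - exp(2*x)/2 + sqrt(2)*cos(4*x)/4


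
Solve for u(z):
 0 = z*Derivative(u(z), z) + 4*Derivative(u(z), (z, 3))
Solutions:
 u(z) = C1 + Integral(C2*airyai(-2^(1/3)*z/2) + C3*airybi(-2^(1/3)*z/2), z)


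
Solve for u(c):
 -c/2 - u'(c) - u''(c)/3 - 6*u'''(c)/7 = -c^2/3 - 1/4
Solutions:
 u(c) = C1 + c^3/9 - 13*c^2/36 - 61*c/756 + (C2*sin(sqrt(1463)*c/36) + C3*cos(sqrt(1463)*c/36))*exp(-7*c/36)


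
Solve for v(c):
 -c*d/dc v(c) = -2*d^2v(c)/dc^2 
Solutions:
 v(c) = C1 + C2*erfi(c/2)


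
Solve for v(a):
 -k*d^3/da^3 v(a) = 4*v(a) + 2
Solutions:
 v(a) = C1*exp(2^(2/3)*a*(-1/k)^(1/3)) + C2*exp(2^(2/3)*a*(-1/k)^(1/3)*(-1 + sqrt(3)*I)/2) + C3*exp(-2^(2/3)*a*(-1/k)^(1/3)*(1 + sqrt(3)*I)/2) - 1/2


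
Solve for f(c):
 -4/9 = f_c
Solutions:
 f(c) = C1 - 4*c/9


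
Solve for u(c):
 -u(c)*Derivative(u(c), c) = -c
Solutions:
 u(c) = -sqrt(C1 + c^2)
 u(c) = sqrt(C1 + c^2)


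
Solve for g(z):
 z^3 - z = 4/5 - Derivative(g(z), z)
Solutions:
 g(z) = C1 - z^4/4 + z^2/2 + 4*z/5


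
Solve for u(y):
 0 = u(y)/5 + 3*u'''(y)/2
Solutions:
 u(y) = C3*exp(-15^(2/3)*2^(1/3)*y/15) + (C1*sin(2^(1/3)*3^(1/6)*5^(2/3)*y/10) + C2*cos(2^(1/3)*3^(1/6)*5^(2/3)*y/10))*exp(15^(2/3)*2^(1/3)*y/30)


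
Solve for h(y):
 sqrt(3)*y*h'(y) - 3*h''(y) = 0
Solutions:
 h(y) = C1 + C2*erfi(sqrt(2)*3^(3/4)*y/6)


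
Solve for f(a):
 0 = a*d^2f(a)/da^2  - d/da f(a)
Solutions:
 f(a) = C1 + C2*a^2


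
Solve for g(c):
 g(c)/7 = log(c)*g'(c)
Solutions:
 g(c) = C1*exp(li(c)/7)


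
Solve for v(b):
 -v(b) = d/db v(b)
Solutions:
 v(b) = C1*exp(-b)


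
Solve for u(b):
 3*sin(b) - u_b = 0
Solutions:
 u(b) = C1 - 3*cos(b)


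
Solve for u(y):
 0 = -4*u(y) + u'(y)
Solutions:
 u(y) = C1*exp(4*y)


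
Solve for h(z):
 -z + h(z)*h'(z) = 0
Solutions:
 h(z) = -sqrt(C1 + z^2)
 h(z) = sqrt(C1 + z^2)


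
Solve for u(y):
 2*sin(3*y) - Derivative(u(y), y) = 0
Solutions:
 u(y) = C1 - 2*cos(3*y)/3


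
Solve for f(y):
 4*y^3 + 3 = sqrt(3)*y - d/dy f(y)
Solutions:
 f(y) = C1 - y^4 + sqrt(3)*y^2/2 - 3*y


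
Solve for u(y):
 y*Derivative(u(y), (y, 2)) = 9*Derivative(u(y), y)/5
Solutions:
 u(y) = C1 + C2*y^(14/5)


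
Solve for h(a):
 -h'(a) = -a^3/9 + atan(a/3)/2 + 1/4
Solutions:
 h(a) = C1 + a^4/36 - a*atan(a/3)/2 - a/4 + 3*log(a^2 + 9)/4


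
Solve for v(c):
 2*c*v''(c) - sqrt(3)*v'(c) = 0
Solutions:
 v(c) = C1 + C2*c^(sqrt(3)/2 + 1)


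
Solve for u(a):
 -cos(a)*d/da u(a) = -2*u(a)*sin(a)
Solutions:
 u(a) = C1/cos(a)^2


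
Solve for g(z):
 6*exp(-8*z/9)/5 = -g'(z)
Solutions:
 g(z) = C1 + 27*exp(-8*z/9)/20


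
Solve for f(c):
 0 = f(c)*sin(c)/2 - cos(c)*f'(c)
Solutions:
 f(c) = C1/sqrt(cos(c))


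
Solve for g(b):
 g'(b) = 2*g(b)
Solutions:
 g(b) = C1*exp(2*b)


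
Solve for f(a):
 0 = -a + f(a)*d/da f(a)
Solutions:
 f(a) = -sqrt(C1 + a^2)
 f(a) = sqrt(C1 + a^2)


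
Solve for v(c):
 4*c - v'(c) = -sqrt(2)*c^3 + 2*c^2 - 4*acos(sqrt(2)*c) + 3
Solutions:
 v(c) = C1 + sqrt(2)*c^4/4 - 2*c^3/3 + 2*c^2 + 4*c*acos(sqrt(2)*c) - 3*c - 2*sqrt(2)*sqrt(1 - 2*c^2)


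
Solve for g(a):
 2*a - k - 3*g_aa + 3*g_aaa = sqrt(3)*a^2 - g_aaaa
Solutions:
 g(a) = C1 + C2*a + C3*exp(a*(-3 + sqrt(21))/2) + C4*exp(-a*(3 + sqrt(21))/2) - sqrt(3)*a^4/36 + a^3*(1 - sqrt(3))/9 + a^2*(-3*k - 8*sqrt(3) + 6)/18


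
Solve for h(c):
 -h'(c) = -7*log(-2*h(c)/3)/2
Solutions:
 -2*Integral(1/(log(-_y) - log(3) + log(2)), (_y, h(c)))/7 = C1 - c


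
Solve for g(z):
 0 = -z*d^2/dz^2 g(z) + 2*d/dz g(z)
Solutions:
 g(z) = C1 + C2*z^3


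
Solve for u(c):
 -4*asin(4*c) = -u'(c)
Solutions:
 u(c) = C1 + 4*c*asin(4*c) + sqrt(1 - 16*c^2)


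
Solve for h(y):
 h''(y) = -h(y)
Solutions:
 h(y) = C1*sin(y) + C2*cos(y)


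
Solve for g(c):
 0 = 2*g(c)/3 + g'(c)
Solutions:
 g(c) = C1*exp(-2*c/3)


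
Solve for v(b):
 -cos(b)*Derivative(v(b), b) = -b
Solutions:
 v(b) = C1 + Integral(b/cos(b), b)


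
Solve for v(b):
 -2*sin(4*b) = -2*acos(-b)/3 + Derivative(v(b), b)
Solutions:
 v(b) = C1 + 2*b*acos(-b)/3 + 2*sqrt(1 - b^2)/3 + cos(4*b)/2


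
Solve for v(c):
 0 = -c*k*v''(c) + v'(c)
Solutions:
 v(c) = C1 + c^(((re(k) + 1)*re(k) + im(k)^2)/(re(k)^2 + im(k)^2))*(C2*sin(log(c)*Abs(im(k))/(re(k)^2 + im(k)^2)) + C3*cos(log(c)*im(k)/(re(k)^2 + im(k)^2)))


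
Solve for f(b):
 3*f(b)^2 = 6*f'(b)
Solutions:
 f(b) = -2/(C1 + b)


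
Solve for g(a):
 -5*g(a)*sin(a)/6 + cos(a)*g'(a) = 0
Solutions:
 g(a) = C1/cos(a)^(5/6)


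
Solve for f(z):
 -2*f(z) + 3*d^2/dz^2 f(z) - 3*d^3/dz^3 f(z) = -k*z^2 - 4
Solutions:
 f(z) = C1*exp(z*((3*sqrt(7) + 8)^(-1/3) + 2 + (3*sqrt(7) + 8)^(1/3))/6)*sin(sqrt(3)*z*(-(3*sqrt(7) + 8)^(1/3) + (3*sqrt(7) + 8)^(-1/3))/6) + C2*exp(z*((3*sqrt(7) + 8)^(-1/3) + 2 + (3*sqrt(7) + 8)^(1/3))/6)*cos(sqrt(3)*z*(-(3*sqrt(7) + 8)^(1/3) + (3*sqrt(7) + 8)^(-1/3))/6) + C3*exp(z*(-(3*sqrt(7) + 8)^(1/3) - 1/(3*sqrt(7) + 8)^(1/3) + 1)/3) + k*z^2/2 + 3*k/2 + 2


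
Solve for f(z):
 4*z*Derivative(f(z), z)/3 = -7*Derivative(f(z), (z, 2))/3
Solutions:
 f(z) = C1 + C2*erf(sqrt(14)*z/7)


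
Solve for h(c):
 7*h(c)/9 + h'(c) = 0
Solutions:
 h(c) = C1*exp(-7*c/9)


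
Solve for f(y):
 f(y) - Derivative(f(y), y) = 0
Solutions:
 f(y) = C1*exp(y)


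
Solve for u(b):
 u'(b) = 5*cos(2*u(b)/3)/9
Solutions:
 -5*b/9 - 3*log(sin(2*u(b)/3) - 1)/4 + 3*log(sin(2*u(b)/3) + 1)/4 = C1


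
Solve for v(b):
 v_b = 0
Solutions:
 v(b) = C1


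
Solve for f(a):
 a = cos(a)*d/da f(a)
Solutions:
 f(a) = C1 + Integral(a/cos(a), a)


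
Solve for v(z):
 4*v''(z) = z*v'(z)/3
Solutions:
 v(z) = C1 + C2*erfi(sqrt(6)*z/12)


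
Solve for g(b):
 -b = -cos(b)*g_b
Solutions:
 g(b) = C1 + Integral(b/cos(b), b)


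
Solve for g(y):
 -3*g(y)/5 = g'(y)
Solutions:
 g(y) = C1*exp(-3*y/5)


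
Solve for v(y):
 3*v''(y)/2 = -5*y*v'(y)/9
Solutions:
 v(y) = C1 + C2*erf(sqrt(15)*y/9)


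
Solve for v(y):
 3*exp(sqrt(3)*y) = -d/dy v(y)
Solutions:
 v(y) = C1 - sqrt(3)*exp(sqrt(3)*y)


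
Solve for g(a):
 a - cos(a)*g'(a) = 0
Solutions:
 g(a) = C1 + Integral(a/cos(a), a)


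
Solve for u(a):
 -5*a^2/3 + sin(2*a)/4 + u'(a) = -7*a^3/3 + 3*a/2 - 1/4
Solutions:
 u(a) = C1 - 7*a^4/12 + 5*a^3/9 + 3*a^2/4 - a/4 + cos(2*a)/8


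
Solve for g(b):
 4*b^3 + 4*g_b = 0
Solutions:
 g(b) = C1 - b^4/4


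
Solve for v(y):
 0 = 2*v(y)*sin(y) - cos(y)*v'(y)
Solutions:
 v(y) = C1/cos(y)^2


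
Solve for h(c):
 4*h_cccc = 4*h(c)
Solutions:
 h(c) = C1*exp(-c) + C2*exp(c) + C3*sin(c) + C4*cos(c)


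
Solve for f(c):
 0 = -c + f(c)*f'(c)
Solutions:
 f(c) = -sqrt(C1 + c^2)
 f(c) = sqrt(C1 + c^2)


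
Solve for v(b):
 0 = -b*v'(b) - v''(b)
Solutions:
 v(b) = C1 + C2*erf(sqrt(2)*b/2)


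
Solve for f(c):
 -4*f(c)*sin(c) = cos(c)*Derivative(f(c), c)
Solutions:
 f(c) = C1*cos(c)^4


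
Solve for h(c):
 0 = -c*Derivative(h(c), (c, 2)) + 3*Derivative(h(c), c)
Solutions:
 h(c) = C1 + C2*c^4


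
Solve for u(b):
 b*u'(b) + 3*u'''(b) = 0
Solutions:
 u(b) = C1 + Integral(C2*airyai(-3^(2/3)*b/3) + C3*airybi(-3^(2/3)*b/3), b)


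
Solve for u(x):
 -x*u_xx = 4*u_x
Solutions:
 u(x) = C1 + C2/x^3


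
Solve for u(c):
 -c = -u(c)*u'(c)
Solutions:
 u(c) = -sqrt(C1 + c^2)
 u(c) = sqrt(C1 + c^2)


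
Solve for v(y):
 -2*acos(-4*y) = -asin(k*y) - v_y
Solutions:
 v(y) = C1 + 2*y*acos(-4*y) + sqrt(1 - 16*y^2)/2 - Piecewise((y*asin(k*y) + sqrt(-k^2*y^2 + 1)/k, Ne(k, 0)), (0, True))


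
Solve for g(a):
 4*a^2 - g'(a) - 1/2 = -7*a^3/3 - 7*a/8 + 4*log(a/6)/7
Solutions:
 g(a) = C1 + 7*a^4/12 + 4*a^3/3 + 7*a^2/16 - 4*a*log(a)/7 + a/14 + 4*a*log(6)/7


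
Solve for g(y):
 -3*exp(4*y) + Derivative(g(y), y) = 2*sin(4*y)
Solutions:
 g(y) = C1 + 3*exp(4*y)/4 - cos(4*y)/2


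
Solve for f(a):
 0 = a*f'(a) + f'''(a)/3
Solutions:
 f(a) = C1 + Integral(C2*airyai(-3^(1/3)*a) + C3*airybi(-3^(1/3)*a), a)


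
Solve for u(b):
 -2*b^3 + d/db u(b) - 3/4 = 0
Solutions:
 u(b) = C1 + b^4/2 + 3*b/4


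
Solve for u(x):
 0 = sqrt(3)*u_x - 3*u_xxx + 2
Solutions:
 u(x) = C1 + C2*exp(-3^(3/4)*x/3) + C3*exp(3^(3/4)*x/3) - 2*sqrt(3)*x/3


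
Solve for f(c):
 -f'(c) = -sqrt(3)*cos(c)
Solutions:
 f(c) = C1 + sqrt(3)*sin(c)


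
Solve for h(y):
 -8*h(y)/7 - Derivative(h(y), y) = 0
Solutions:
 h(y) = C1*exp(-8*y/7)


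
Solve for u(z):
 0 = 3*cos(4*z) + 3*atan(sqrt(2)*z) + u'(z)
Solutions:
 u(z) = C1 - 3*z*atan(sqrt(2)*z) + 3*sqrt(2)*log(2*z^2 + 1)/4 - 3*sin(4*z)/4


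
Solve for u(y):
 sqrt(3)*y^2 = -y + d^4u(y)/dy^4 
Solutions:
 u(y) = C1 + C2*y + C3*y^2 + C4*y^3 + sqrt(3)*y^6/360 + y^5/120


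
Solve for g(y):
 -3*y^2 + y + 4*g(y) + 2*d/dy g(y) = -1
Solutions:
 g(y) = C1*exp(-2*y) + 3*y^2/4 - y + 1/4


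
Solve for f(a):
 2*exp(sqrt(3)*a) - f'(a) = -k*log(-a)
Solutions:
 f(a) = C1 + a*k*log(-a) - a*k + 2*sqrt(3)*exp(sqrt(3)*a)/3


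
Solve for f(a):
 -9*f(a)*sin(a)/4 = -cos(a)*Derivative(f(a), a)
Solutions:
 f(a) = C1/cos(a)^(9/4)


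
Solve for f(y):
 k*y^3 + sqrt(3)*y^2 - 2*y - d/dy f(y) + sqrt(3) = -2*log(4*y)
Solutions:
 f(y) = C1 + k*y^4/4 + sqrt(3)*y^3/3 - y^2 + 2*y*log(y) - 2*y + sqrt(3)*y + y*log(16)


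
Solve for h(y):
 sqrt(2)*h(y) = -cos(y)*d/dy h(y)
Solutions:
 h(y) = C1*(sin(y) - 1)^(sqrt(2)/2)/(sin(y) + 1)^(sqrt(2)/2)


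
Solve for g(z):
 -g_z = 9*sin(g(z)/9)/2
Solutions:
 9*z/2 + 9*log(cos(g(z)/9) - 1)/2 - 9*log(cos(g(z)/9) + 1)/2 = C1


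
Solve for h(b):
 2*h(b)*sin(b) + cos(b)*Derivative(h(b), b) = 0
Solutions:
 h(b) = C1*cos(b)^2


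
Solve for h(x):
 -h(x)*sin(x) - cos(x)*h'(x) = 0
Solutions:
 h(x) = C1*cos(x)


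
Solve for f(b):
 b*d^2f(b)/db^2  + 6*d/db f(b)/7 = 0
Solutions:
 f(b) = C1 + C2*b^(1/7)


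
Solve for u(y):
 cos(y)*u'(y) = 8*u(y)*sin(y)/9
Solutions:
 u(y) = C1/cos(y)^(8/9)


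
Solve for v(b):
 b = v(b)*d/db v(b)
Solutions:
 v(b) = -sqrt(C1 + b^2)
 v(b) = sqrt(C1 + b^2)


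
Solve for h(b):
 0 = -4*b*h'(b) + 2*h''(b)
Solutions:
 h(b) = C1 + C2*erfi(b)


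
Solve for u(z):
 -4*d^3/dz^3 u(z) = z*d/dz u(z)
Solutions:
 u(z) = C1 + Integral(C2*airyai(-2^(1/3)*z/2) + C3*airybi(-2^(1/3)*z/2), z)


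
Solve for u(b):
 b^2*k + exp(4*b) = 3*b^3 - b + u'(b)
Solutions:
 u(b) = C1 - 3*b^4/4 + b^3*k/3 + b^2/2 + exp(4*b)/4


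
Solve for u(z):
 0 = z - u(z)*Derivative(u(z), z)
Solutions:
 u(z) = -sqrt(C1 + z^2)
 u(z) = sqrt(C1 + z^2)


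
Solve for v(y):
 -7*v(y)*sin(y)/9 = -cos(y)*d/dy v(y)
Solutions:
 v(y) = C1/cos(y)^(7/9)


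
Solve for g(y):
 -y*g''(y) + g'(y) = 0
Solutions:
 g(y) = C1 + C2*y^2


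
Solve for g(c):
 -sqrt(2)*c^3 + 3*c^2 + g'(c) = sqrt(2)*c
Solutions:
 g(c) = C1 + sqrt(2)*c^4/4 - c^3 + sqrt(2)*c^2/2


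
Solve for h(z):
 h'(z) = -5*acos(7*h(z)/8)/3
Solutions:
 Integral(1/acos(7*_y/8), (_y, h(z))) = C1 - 5*z/3


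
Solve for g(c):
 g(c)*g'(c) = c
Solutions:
 g(c) = -sqrt(C1 + c^2)
 g(c) = sqrt(C1 + c^2)


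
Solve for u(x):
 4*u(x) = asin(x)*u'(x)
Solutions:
 u(x) = C1*exp(4*Integral(1/asin(x), x))


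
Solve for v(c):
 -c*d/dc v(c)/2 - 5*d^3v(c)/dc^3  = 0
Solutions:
 v(c) = C1 + Integral(C2*airyai(-10^(2/3)*c/10) + C3*airybi(-10^(2/3)*c/10), c)


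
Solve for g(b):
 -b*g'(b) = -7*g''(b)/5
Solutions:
 g(b) = C1 + C2*erfi(sqrt(70)*b/14)


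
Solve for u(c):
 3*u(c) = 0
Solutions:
 u(c) = 0


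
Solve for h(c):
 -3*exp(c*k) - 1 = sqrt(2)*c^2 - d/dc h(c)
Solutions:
 h(c) = C1 + sqrt(2)*c^3/3 + c + 3*exp(c*k)/k


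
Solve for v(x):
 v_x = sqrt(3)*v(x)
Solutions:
 v(x) = C1*exp(sqrt(3)*x)


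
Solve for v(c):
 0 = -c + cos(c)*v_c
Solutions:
 v(c) = C1 + Integral(c/cos(c), c)


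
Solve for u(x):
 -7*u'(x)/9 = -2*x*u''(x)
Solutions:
 u(x) = C1 + C2*x^(25/18)


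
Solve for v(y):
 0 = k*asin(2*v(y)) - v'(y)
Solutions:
 Integral(1/asin(2*_y), (_y, v(y))) = C1 + k*y


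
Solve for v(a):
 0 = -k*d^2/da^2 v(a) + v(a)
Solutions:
 v(a) = C1*exp(-a*sqrt(1/k)) + C2*exp(a*sqrt(1/k))


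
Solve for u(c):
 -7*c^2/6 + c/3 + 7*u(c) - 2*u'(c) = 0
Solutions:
 u(c) = C1*exp(7*c/2) + c^2/6 + c/21 + 2/147


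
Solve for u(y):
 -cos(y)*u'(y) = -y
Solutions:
 u(y) = C1 + Integral(y/cos(y), y)


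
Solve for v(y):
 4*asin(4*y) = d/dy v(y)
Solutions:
 v(y) = C1 + 4*y*asin(4*y) + sqrt(1 - 16*y^2)


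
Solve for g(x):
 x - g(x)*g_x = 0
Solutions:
 g(x) = -sqrt(C1 + x^2)
 g(x) = sqrt(C1 + x^2)


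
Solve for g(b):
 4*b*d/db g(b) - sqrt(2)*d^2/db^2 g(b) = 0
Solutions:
 g(b) = C1 + C2*erfi(2^(1/4)*b)


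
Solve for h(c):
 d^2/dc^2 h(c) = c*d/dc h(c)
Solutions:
 h(c) = C1 + C2*erfi(sqrt(2)*c/2)


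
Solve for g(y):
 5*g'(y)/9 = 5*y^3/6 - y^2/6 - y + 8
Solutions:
 g(y) = C1 + 3*y^4/8 - y^3/10 - 9*y^2/10 + 72*y/5


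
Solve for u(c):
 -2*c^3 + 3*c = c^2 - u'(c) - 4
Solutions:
 u(c) = C1 + c^4/2 + c^3/3 - 3*c^2/2 - 4*c


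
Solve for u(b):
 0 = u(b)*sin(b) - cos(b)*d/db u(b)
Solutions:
 u(b) = C1/cos(b)


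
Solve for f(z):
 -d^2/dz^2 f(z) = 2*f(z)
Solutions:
 f(z) = C1*sin(sqrt(2)*z) + C2*cos(sqrt(2)*z)


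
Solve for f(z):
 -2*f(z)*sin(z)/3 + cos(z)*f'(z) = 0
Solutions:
 f(z) = C1/cos(z)^(2/3)


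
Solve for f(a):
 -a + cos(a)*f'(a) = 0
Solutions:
 f(a) = C1 + Integral(a/cos(a), a)


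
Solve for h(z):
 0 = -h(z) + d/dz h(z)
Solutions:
 h(z) = C1*exp(z)


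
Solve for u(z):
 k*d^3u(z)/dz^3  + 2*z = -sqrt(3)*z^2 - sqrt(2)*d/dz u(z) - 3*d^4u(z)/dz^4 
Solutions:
 u(z) = C1 + C2*exp(-z*(2*2^(1/3)*k^2/(2*k^3 + sqrt(-4*k^6 + (2*k^3 + 243*sqrt(2))^2) + 243*sqrt(2))^(1/3) + 2*k + 2^(2/3)*(2*k^3 + sqrt(-4*k^6 + (2*k^3 + 243*sqrt(2))^2) + 243*sqrt(2))^(1/3))/18) + C3*exp(z*(-8*2^(1/3)*k^2/((-1 + sqrt(3)*I)*(2*k^3 + sqrt(-4*k^6 + (2*k^3 + 243*sqrt(2))^2) + 243*sqrt(2))^(1/3)) - 4*k + 2^(2/3)*(2*k^3 + sqrt(-4*k^6 + (2*k^3 + 243*sqrt(2))^2) + 243*sqrt(2))^(1/3) - 2^(2/3)*sqrt(3)*I*(2*k^3 + sqrt(-4*k^6 + (2*k^3 + 243*sqrt(2))^2) + 243*sqrt(2))^(1/3))/36) + C4*exp(z*(8*2^(1/3)*k^2/((1 + sqrt(3)*I)*(2*k^3 + sqrt(-4*k^6 + (2*k^3 + 243*sqrt(2))^2) + 243*sqrt(2))^(1/3)) - 4*k + 2^(2/3)*(2*k^3 + sqrt(-4*k^6 + (2*k^3 + 243*sqrt(2))^2) + 243*sqrt(2))^(1/3) + 2^(2/3)*sqrt(3)*I*(2*k^3 + sqrt(-4*k^6 + (2*k^3 + 243*sqrt(2))^2) + 243*sqrt(2))^(1/3))/36) + sqrt(3)*k*z - sqrt(6)*z^3/6 - sqrt(2)*z^2/2


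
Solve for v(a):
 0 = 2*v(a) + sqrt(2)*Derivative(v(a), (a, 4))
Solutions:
 v(a) = (C1*sin(2^(5/8)*a/2) + C2*cos(2^(5/8)*a/2))*exp(-2^(5/8)*a/2) + (C3*sin(2^(5/8)*a/2) + C4*cos(2^(5/8)*a/2))*exp(2^(5/8)*a/2)


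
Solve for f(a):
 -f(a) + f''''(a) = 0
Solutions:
 f(a) = C1*exp(-a) + C2*exp(a) + C3*sin(a) + C4*cos(a)


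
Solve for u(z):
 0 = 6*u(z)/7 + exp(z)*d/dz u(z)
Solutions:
 u(z) = C1*exp(6*exp(-z)/7)


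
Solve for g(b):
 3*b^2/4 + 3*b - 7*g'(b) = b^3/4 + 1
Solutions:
 g(b) = C1 - b^4/112 + b^3/28 + 3*b^2/14 - b/7


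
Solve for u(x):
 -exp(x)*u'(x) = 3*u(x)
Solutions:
 u(x) = C1*exp(3*exp(-x))


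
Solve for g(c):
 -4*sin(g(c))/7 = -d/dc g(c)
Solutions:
 -4*c/7 + log(cos(g(c)) - 1)/2 - log(cos(g(c)) + 1)/2 = C1


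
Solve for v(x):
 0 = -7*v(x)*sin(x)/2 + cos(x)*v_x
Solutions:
 v(x) = C1/cos(x)^(7/2)


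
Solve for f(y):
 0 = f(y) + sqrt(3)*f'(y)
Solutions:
 f(y) = C1*exp(-sqrt(3)*y/3)


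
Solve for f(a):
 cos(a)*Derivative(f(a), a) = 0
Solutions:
 f(a) = C1


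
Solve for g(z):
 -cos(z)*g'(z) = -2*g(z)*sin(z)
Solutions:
 g(z) = C1/cos(z)^2


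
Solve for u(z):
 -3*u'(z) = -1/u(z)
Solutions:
 u(z) = -sqrt(C1 + 6*z)/3
 u(z) = sqrt(C1 + 6*z)/3


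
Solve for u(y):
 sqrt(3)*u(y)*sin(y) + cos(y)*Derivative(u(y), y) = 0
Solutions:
 u(y) = C1*cos(y)^(sqrt(3))


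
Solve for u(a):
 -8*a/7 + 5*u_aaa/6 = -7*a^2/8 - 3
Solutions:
 u(a) = C1 + C2*a + C3*a^2 - 7*a^5/400 + 2*a^4/35 - 3*a^3/5


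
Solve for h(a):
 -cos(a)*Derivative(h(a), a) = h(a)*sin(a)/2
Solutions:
 h(a) = C1*sqrt(cos(a))


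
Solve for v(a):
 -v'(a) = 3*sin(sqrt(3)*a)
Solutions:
 v(a) = C1 + sqrt(3)*cos(sqrt(3)*a)


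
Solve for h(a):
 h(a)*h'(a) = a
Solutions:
 h(a) = -sqrt(C1 + a^2)
 h(a) = sqrt(C1 + a^2)


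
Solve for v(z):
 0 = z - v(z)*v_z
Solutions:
 v(z) = -sqrt(C1 + z^2)
 v(z) = sqrt(C1 + z^2)


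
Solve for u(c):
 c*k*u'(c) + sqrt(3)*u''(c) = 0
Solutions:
 u(c) = Piecewise((-sqrt(2)*3^(1/4)*sqrt(pi)*C1*erf(sqrt(2)*3^(3/4)*c*sqrt(k)/6)/(2*sqrt(k)) - C2, (k > 0) | (k < 0)), (-C1*c - C2, True))


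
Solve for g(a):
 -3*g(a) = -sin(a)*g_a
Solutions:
 g(a) = C1*(cos(a) - 1)^(3/2)/(cos(a) + 1)^(3/2)


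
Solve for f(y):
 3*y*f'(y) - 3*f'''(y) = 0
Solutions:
 f(y) = C1 + Integral(C2*airyai(y) + C3*airybi(y), y)


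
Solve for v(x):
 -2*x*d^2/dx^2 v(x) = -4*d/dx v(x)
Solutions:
 v(x) = C1 + C2*x^3


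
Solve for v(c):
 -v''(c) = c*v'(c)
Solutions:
 v(c) = C1 + C2*erf(sqrt(2)*c/2)


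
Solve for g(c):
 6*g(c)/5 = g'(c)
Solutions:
 g(c) = C1*exp(6*c/5)


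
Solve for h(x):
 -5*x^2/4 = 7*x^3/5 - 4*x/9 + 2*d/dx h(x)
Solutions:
 h(x) = C1 - 7*x^4/40 - 5*x^3/24 + x^2/9


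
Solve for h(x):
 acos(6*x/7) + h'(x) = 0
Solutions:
 h(x) = C1 - x*acos(6*x/7) + sqrt(49 - 36*x^2)/6


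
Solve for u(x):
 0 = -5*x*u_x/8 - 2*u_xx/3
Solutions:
 u(x) = C1 + C2*erf(sqrt(30)*x/8)


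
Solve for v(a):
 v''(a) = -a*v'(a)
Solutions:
 v(a) = C1 + C2*erf(sqrt(2)*a/2)


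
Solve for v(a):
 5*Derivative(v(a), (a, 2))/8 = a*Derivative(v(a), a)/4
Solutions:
 v(a) = C1 + C2*erfi(sqrt(5)*a/5)


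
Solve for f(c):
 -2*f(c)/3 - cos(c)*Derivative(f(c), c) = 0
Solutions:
 f(c) = C1*(sin(c) - 1)^(1/3)/(sin(c) + 1)^(1/3)


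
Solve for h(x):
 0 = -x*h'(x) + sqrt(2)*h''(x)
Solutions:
 h(x) = C1 + C2*erfi(2^(1/4)*x/2)


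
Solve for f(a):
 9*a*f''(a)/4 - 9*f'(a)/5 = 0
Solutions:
 f(a) = C1 + C2*a^(9/5)


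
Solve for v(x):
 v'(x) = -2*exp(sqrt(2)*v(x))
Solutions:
 v(x) = sqrt(2)*(2*log(1/(C1 + 2*x)) - log(2))/4


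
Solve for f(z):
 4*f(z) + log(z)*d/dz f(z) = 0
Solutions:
 f(z) = C1*exp(-4*li(z))


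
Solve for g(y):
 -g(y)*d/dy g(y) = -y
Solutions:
 g(y) = -sqrt(C1 + y^2)
 g(y) = sqrt(C1 + y^2)


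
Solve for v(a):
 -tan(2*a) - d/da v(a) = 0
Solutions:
 v(a) = C1 + log(cos(2*a))/2


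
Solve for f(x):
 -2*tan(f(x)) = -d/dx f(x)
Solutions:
 f(x) = pi - asin(C1*exp(2*x))
 f(x) = asin(C1*exp(2*x))


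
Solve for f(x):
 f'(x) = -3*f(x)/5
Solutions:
 f(x) = C1*exp(-3*x/5)


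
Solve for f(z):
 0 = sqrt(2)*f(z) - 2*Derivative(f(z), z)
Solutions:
 f(z) = C1*exp(sqrt(2)*z/2)


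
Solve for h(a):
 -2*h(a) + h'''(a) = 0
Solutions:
 h(a) = C3*exp(2^(1/3)*a) + (C1*sin(2^(1/3)*sqrt(3)*a/2) + C2*cos(2^(1/3)*sqrt(3)*a/2))*exp(-2^(1/3)*a/2)


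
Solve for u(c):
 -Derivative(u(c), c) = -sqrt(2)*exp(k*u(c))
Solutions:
 u(c) = Piecewise((log(-1/(C1*k + sqrt(2)*c*k))/k, Ne(k, 0)), (nan, True))
 u(c) = Piecewise((C1 + sqrt(2)*c, Eq(k, 0)), (nan, True))


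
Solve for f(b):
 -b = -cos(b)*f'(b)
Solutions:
 f(b) = C1 + Integral(b/cos(b), b)


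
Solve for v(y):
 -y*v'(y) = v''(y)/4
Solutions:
 v(y) = C1 + C2*erf(sqrt(2)*y)


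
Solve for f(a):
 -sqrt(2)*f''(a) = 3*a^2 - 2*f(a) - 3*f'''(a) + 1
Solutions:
 f(a) = C1*exp(a*(2/(-2*sqrt(2)/27 + sqrt(-8 + (243 - 2*sqrt(2))^2)/27 + 9)^(1/3) + 6*sqrt(2) + 9*(-2*sqrt(2)/27 + sqrt(-8 + (243 - 2*sqrt(2))^2)/27 + 9)^(1/3))/54)*sin(sqrt(3)*a*(-9*(-2*sqrt(2)/27 + sqrt(-32/729 + (18 - 4*sqrt(2)/27)^2)/2 + 9)^(1/3) + 2/(-2*sqrt(2)/27 + sqrt(-32/729 + (18 - 4*sqrt(2)/27)^2)/2 + 9)^(1/3))/54) + C2*exp(a*(2/(-2*sqrt(2)/27 + sqrt(-8 + (243 - 2*sqrt(2))^2)/27 + 9)^(1/3) + 6*sqrt(2) + 9*(-2*sqrt(2)/27 + sqrt(-8 + (243 - 2*sqrt(2))^2)/27 + 9)^(1/3))/54)*cos(sqrt(3)*a*(-9*(-2*sqrt(2)/27 + sqrt(-32/729 + (18 - 4*sqrt(2)/27)^2)/2 + 9)^(1/3) + 2/(-2*sqrt(2)/27 + sqrt(-32/729 + (18 - 4*sqrt(2)/27)^2)/2 + 9)^(1/3))/54) + C3*exp(a*(-9*(-2*sqrt(2)/27 + sqrt(-8 + (243 - 2*sqrt(2))^2)/27 + 9)^(1/3) - 2/(-2*sqrt(2)/27 + sqrt(-8 + (243 - 2*sqrt(2))^2)/27 + 9)^(1/3) + 3*sqrt(2))/27) + 3*a^2/2 + 1/2 + 3*sqrt(2)/2
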